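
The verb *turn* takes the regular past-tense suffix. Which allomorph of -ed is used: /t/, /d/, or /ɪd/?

/d/

The stem *turn* ends in a voiced sound other than /d/.
The -ed suffix is realized as /ɪd/ after /t, d/; as /t/ after other voiceless consonants; and as /d/ after other voiced sounds.
So -ed on *turn* is pronounced /d/.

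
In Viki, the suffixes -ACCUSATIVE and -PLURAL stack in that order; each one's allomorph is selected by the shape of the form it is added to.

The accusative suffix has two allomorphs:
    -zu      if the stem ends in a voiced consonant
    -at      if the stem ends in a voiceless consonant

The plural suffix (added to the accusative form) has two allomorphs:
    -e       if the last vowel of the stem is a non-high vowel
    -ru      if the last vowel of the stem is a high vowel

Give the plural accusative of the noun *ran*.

ranzuru

Since the final consonant of *ran* is /n/ (voiced), it takes -zu, giving *ranzu*.
The accusative form *ranzu* — last vowel /u/ (a high vowel) → -ru → *ranzuru*.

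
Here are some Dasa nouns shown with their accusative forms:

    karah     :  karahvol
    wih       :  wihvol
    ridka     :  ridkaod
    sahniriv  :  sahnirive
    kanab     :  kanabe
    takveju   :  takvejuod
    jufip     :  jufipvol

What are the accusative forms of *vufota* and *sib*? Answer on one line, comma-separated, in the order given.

Looking at the final sound of each stem: -vol when the stem ends in a voiceless consonant (*karah*, *wih*, *jufip*); -e when the stem ends in a voiced consonant (*sahniriv*, *kanab*); -od when the stem ends in a vowel (*ridka*, *takveju*).
*vufota* — final sound /a/ (a vowel) → -od → *vufotaod*.
The final sound of *sib* is /b/, which is a voiced consonant, so the suffix is -e, giving *sibe*.

vufotaod, sibe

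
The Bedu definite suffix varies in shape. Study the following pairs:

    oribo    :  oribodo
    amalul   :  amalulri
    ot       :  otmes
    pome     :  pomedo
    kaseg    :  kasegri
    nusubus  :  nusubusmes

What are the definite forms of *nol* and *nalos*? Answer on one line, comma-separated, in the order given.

The suffix is conditioned by the final sound: -mes when the stem ends in a voiceless consonant (*ot*, *nusubus*); -ri when the stem ends in a voiced consonant (*amalul*, *kaseg*); -do when the stem ends in a vowel (*oribo*, *pome*).
*nol* — final sound /l/ (a voiced consonant) → -ri → *nolri*.
*nalos*: final sound = /s/, a voiceless consonant → -mes → *nalosmes*.

nolri, nalosmes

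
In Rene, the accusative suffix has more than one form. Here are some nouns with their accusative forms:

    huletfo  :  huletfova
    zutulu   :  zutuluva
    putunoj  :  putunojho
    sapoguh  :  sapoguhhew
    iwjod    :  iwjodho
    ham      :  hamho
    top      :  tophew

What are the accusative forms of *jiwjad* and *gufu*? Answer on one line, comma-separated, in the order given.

jiwjadho, gufuva

The suffix is conditioned by the final sound: -hew when the stem ends in a voiceless consonant (*sapoguh*, *top*); -ho when the stem ends in a voiced consonant (*putunoj*, *iwjod*, *ham*); -va when the stem ends in a vowel (*huletfo*, *zutulu*).
Since the final sound of *jiwjad* is /d/ (a voiced consonant), it takes -ho, giving *jiwjadho*.
Since the final sound of *gufu* is /u/ (a vowel), it takes -va, giving *gufuva*.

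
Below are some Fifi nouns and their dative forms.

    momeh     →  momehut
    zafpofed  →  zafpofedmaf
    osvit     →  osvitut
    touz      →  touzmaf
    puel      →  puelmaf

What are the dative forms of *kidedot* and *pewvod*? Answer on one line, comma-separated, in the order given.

kidedotut, pewvodmaf

The pattern is voicing of the final consonant: -ut when the stem ends in a voiceless consonant (*momeh*, *osvit*); -maf when the stem ends in a voiced consonant (*zafpofed*, *touz*, *puel*).
*kidedot* — final consonant /t/ (voiceless) → -ut → *kidedotut*.
Since the final consonant of *pewvod* is /d/ (voiced), it takes -maf, giving *pewvodmaf*.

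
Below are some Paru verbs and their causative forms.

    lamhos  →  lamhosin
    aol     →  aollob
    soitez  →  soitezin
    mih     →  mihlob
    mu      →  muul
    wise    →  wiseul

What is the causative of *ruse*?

The pattern is sibilance of the final sound: -in when the stem ends in a sibilant (*lamhos*, *soitez*); -lob when the stem ends in a non-sibilant consonant (*aol*, *mih*); -ul when the stem ends in a vowel (*mu*, *wise*).
*ruse* — final sound /e/ (a vowel) → -ul → *ruseul*.

ruseul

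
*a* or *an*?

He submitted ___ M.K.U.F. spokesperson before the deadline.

an

The indefinite article is chosen by the initial *sound* of the following word, not its spelling.
The initialism *M.K.U.F.* is read letter by letter; the first letter, M, is pronounced /ɛm/, which begins with a vowel sound.
So the article is *an*: He submitted an M.K.U.F. spokesperson before the deadline.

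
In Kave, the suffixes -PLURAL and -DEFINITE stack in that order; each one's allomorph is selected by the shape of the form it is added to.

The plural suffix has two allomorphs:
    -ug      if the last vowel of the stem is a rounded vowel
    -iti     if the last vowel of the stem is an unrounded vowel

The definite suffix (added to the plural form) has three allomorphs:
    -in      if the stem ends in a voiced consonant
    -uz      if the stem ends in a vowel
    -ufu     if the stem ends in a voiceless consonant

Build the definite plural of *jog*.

Since the last vowel of *jog* is /o/ (a rounded vowel), it takes -ug, giving *jogug*.
The final sound of the plural form *jogug* is /g/, which is a voiced consonant, so the definite suffix is -in, giving *jogugin*.

jogugin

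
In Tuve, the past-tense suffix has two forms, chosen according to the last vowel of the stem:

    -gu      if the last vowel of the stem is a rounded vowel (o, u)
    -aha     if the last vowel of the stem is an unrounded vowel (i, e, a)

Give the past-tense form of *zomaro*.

zomarogu

*zomaro*: last vowel = /o/, a rounded vowel → -gu → *zomarogu*.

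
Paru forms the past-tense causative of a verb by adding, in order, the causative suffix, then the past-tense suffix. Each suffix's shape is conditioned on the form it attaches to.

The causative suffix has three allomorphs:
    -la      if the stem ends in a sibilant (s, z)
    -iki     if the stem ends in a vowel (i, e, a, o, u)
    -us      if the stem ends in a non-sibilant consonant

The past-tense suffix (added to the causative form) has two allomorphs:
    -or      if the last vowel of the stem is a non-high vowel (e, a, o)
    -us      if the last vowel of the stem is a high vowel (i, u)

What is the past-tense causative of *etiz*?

Since the final sound of *etiz* is /z/ (a sibilant), it takes -la, giving *etizla*.
The causative form *etizla*: last vowel = /a/, a non-high vowel → -or → *etizlaor*.

etizlaor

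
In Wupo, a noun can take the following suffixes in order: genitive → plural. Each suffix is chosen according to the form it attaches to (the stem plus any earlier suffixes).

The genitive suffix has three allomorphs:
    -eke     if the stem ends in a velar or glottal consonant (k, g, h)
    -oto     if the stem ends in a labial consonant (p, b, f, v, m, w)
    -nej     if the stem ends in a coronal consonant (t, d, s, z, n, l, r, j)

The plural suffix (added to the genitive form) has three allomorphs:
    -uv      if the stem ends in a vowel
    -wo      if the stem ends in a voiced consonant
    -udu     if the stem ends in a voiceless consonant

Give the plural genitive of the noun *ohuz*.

Since the final consonant of *ohuz* is /z/ (coronal), it takes -nej, giving *ohuznej*.
The genitive form *ohuznej*: final sound = /j/, a voiced consonant → -wo → *ohuznejwo*.

ohuznejwo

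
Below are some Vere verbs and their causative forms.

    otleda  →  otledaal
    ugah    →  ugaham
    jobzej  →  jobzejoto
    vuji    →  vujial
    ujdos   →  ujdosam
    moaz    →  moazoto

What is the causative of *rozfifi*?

rozfifial

The suffix is conditioned by the final sound: -am when the stem ends in a voiceless consonant (*ugah*, *ujdos*); -oto when the stem ends in a voiced consonant (*jobzej*, *moaz*); -al when the stem ends in a vowel (*otleda*, *vuji*).
*rozfifi* — final sound /i/ (a vowel) → -al → *rozfifial*.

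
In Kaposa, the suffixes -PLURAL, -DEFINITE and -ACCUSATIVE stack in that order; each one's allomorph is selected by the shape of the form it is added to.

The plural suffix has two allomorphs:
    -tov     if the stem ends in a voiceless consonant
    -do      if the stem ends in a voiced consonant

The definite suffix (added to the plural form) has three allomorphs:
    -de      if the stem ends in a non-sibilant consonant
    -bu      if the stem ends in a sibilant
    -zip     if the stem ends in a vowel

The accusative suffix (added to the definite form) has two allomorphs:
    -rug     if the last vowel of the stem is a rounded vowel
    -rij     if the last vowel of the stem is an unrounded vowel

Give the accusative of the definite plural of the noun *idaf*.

idaftovderij

*idaf*: final consonant = /f/, voiceless → -tov → *idaftov*.
The final sound of the plural form *idaftov* is /v/, which is a non-sibilant consonant, so the definite suffix is -de, giving *idaftovde*.
The last vowel of the definite form *idaftovde* is /e/, which is an unrounded vowel, so the accusative suffix is -rij, giving *idaftovderij*.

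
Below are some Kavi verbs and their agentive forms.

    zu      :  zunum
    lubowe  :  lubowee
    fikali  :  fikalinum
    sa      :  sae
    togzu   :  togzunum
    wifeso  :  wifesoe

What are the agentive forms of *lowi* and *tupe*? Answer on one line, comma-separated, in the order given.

lowinum, tupee

The pattern is height harmony: -num when the last vowel of the stem is a high vowel (*zu*, *fikali*, *togzu*); -e when the last vowel of the stem is a non-high vowel (*lubowe*, *sa*, *wifeso*).
*lowi* — last vowel /i/ (a high vowel) → -num → *lowinum*.
*tupe*: last vowel = /e/, a non-high vowel → -e → *tupee*.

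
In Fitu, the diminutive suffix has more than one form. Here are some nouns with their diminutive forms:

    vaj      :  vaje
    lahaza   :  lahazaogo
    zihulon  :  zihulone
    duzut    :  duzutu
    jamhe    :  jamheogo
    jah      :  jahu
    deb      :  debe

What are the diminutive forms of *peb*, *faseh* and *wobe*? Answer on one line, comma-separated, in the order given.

pebe, fasehu, wobeogo

The suffix is conditioned by the final sound: -u when the stem ends in a voiceless consonant (*duzut*, *jah*); -e when the stem ends in a voiced consonant (*vaj*, *zihulon*, *deb*); -ogo when the stem ends in a vowel (*lahaza*, *jamhe*).
Since the final sound of *peb* is /b/ (a voiced consonant), it takes -e, giving *pebe*.
*faseh* — final sound /h/ (a voiceless consonant) → -u → *fasehu*.
*wobe* — final sound /e/ (a vowel) → -ogo → *wobeogo*.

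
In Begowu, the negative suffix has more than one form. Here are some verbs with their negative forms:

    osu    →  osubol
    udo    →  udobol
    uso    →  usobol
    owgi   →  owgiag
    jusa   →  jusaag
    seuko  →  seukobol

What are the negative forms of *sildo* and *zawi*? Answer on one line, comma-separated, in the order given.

Looking at the last vowel of each stem: -bol when the last vowel of the stem is a rounded vowel (*osu*, *udo*, *uso*, *seuko*); -ag when the last vowel of the stem is an unrounded vowel (*owgi*, *jusa*).
Since the last vowel of *sildo* is /o/ (a rounded vowel), it takes -bol, giving *sildobol*.
The last vowel of *zawi* is /i/, which is an unrounded vowel, so the suffix is -ag, giving *zawiag*.

sildobol, zawiag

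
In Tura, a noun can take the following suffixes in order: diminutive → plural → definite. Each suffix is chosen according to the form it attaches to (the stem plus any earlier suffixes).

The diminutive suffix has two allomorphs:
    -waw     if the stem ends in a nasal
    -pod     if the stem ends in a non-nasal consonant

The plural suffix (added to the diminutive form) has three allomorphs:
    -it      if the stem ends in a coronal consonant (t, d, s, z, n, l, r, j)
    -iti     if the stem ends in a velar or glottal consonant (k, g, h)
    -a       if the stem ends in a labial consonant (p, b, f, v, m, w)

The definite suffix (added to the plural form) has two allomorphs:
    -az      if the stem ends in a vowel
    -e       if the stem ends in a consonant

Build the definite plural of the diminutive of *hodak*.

hodakpodite

The final consonant of *hodak* is /k/, which is non-nasal, so the diminutive suffix is -pod, giving *hodakpod*.
Since the final consonant of the diminutive form *hodakpod* is /d/ (coronal), it takes -it, giving *hodakpodit*.
The plural form *hodakpodit* — final sound /t/ (a consonant) → -e → *hodakpodite*.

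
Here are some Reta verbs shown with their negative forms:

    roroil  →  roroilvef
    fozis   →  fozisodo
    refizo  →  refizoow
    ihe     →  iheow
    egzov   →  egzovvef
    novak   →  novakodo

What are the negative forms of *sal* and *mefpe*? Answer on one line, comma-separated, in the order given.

The pattern is voicing of the final sound: -odo when the stem ends in a voiceless consonant (*fozis*, *novak*); -vef when the stem ends in a voiced consonant (*roroil*, *egzov*); -ow when the stem ends in a vowel (*refizo*, *ihe*).
The final sound of *sal* is /l/, which is a voiced consonant, so the suffix is -vef, giving *salvef*.
*mefpe*: final sound = /e/, a vowel → -ow → *mefpeow*.

salvef, mefpeow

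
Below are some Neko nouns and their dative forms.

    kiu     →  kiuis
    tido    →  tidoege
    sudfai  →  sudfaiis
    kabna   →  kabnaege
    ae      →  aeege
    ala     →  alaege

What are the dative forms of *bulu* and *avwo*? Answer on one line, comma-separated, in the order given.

The alternation tracks the last vowel of the stem — -is when the last vowel of the stem is a high vowel (*kiu*, *sudfai*); -ege when the last vowel of the stem is a non-high vowel (*tido*, *kabna*, *ae*, *ala*).
Since the last vowel of *bulu* is /u/ (a high vowel), it takes -is, giving *buluis*.
The last vowel of *avwo* is /o/, which is a non-high vowel, so the suffix is -ege, giving *avwoege*.

buluis, avwoege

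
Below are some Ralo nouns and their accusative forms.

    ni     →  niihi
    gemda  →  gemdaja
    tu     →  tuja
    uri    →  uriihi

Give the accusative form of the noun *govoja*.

govojaja

The alternation tracks the last vowel of the stem — -ihi when the last vowel of the stem is a front vowel (*ni*, *uri*); -ja when the last vowel of the stem is a back vowel (*gemda*, *tu*).
*govoja* — last vowel /a/ (a back vowel) → -ja → *govojaja*.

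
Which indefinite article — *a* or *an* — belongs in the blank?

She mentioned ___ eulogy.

a

The indefinite article is chosen by the initial *sound* of the following word, not its spelling.
*eulogy* begins with the sound /juː/ (eu pronounced /juː/) — a consonant sound.
So the article is *a*: She mentioned a eulogy.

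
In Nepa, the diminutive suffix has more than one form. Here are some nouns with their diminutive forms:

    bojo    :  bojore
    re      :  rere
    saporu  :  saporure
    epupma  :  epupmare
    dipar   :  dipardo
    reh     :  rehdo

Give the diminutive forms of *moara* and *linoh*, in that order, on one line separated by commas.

moarare, linohdo

The suffix is conditioned by the final sound: -do when the stem ends in a consonant (*dipar*, *reh*); -re when the stem ends in a vowel (*bojo*, *re*, *saporu*, *epupma*).
*moara* — final sound /a/ (a vowel) → -re → *moarare*.
*linoh*: final sound = /h/, a consonant → -do → *linohdo*.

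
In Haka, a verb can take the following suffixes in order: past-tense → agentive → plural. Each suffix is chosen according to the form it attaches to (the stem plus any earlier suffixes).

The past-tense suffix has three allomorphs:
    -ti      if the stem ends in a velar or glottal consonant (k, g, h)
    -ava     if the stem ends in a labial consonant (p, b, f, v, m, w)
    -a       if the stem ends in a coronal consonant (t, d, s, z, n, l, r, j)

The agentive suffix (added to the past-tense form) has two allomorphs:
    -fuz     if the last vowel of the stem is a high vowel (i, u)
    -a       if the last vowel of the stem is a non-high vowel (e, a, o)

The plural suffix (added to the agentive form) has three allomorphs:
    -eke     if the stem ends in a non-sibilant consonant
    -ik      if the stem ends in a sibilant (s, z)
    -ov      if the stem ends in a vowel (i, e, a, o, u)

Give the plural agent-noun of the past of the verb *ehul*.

Since the final consonant of *ehul* is /l/ (coronal), it takes -a, giving *ehula*.
The last vowel of the past-tense form *ehula* is /a/, which is a non-high vowel, so the agentive suffix is -a, giving *ehulaa*.
The final sound of the agentive form *ehulaa* is /a/, which is a vowel, so the plural suffix is -ov, giving *ehulaaov*.

ehulaaov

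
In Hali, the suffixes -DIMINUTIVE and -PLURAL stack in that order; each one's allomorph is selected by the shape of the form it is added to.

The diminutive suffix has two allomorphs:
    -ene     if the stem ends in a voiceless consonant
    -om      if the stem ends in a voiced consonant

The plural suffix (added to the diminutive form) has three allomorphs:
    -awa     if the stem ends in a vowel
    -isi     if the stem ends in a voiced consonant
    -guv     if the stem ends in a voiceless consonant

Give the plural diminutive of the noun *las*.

laseneawa

Since the final consonant of *las* is /s/ (voiceless), it takes -ene, giving *lasene*.
The diminutive form *lasene*: final sound = /e/, a vowel → -awa → *laseneawa*.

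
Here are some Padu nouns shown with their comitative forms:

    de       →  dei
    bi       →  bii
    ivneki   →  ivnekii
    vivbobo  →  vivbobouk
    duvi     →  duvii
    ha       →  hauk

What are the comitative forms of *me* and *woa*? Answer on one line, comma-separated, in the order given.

The suffix is conditioned by the last vowel: -i when the last vowel of the stem is a front vowel (*de*, *bi*, *ivneki*, *duvi*); -uk when the last vowel of the stem is a back vowel (*vivbobo*, *ha*).
*me* — last vowel /e/ (a front vowel) → -i → *mei*.
*woa* — last vowel /a/ (a back vowel) → -uk → *woauk*.

mei, woauk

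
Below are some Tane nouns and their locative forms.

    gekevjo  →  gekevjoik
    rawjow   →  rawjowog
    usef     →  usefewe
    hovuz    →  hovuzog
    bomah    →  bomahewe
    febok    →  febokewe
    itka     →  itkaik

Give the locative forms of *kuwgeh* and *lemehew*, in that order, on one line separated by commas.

The pattern is voicing of the final sound: -ewe when the stem ends in a voiceless consonant (*usef*, *bomah*, *febok*); -og when the stem ends in a voiced consonant (*rawjow*, *hovuz*); -ik when the stem ends in a vowel (*gekevjo*, *itka*).
*kuwgeh* — final sound /h/ (a voiceless consonant) → -ewe → *kuwgehewe*.
Since the final sound of *lemehew* is /w/ (a voiced consonant), it takes -og, giving *lemehewog*.

kuwgehewe, lemehewog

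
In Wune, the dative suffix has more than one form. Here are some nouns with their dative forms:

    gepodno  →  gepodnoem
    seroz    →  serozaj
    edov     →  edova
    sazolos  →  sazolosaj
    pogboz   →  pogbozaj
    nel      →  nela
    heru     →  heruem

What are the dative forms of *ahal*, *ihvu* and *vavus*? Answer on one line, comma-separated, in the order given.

ahala, ihvuem, vavusaj

The suffix is conditioned by the final sound: -aj when the stem ends in a sibilant (*seroz*, *sazolos*, *pogboz*); -a when the stem ends in a non-sibilant consonant (*edov*, *nel*); -em when the stem ends in a vowel (*gepodno*, *heru*).
The final sound of *ahal* is /l/, which is a non-sibilant consonant, so the suffix is -a, giving *ahala*.
*ihvu*: final sound = /u/, a vowel → -em → *ihvuem*.
Since the final sound of *vavus* is /s/ (a sibilant), it takes -aj, giving *vavusaj*.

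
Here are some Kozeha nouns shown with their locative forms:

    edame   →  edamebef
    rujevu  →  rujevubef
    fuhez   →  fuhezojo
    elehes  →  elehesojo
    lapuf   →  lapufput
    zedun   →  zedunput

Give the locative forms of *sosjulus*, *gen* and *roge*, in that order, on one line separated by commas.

sosjulusojo, genput, rogebef

Looking at the final sound of each stem: -ojo when the stem ends in a sibilant (*fuhez*, *elehes*); -put when the stem ends in a non-sibilant consonant (*lapuf*, *zedun*); -bef when the stem ends in a vowel (*edame*, *rujevu*).
*sosjulus*: final sound = /s/, a sibilant → -ojo → *sosjulusojo*.
*gen* — final sound /n/ (a non-sibilant consonant) → -put → *genput*.
The final sound of *roge* is /e/, which is a vowel, so the suffix is -bef, giving *rogebef*.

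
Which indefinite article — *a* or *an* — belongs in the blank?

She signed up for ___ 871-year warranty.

The indefinite article is chosen by the initial *sound* of the following word, not its spelling.
The number *871* is spoken "eight hundred …", beginning with /eɪt/ — a vowel sound.
So the article is *an*: She signed up for an 871-year warranty.

an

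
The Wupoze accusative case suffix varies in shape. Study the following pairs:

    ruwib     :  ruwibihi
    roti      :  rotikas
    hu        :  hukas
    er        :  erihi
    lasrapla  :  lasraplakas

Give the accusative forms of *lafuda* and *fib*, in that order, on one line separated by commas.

lafudakas, fibihi

The suffix is conditioned by the final sound: -ihi when the stem ends in a consonant (*ruwib*, *er*); -kas when the stem ends in a vowel (*roti*, *hu*, *lasrapla*).
The final sound of *lafuda* is /a/, which is a vowel, so the suffix is -kas, giving *lafudakas*.
*fib* — final sound /b/ (a consonant) → -ihi → *fibihi*.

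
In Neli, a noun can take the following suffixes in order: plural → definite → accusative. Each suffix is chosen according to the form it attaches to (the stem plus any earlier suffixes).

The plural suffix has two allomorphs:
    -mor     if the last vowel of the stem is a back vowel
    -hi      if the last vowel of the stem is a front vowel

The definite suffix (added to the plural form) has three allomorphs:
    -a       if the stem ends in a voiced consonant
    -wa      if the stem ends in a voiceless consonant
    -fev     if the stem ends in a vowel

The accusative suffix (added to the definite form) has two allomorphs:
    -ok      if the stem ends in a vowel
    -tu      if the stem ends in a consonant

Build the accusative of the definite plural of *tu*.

tumoraok

The last vowel of *tu* is /u/, which is a back vowel, so the plural suffix is -mor, giving *tumor*.
The final sound of the plural form *tumor* is /r/, which is a voiced consonant, so the definite suffix is -a, giving *tumora*.
The definite form *tumora*: final sound = /a/, a vowel → -ok → *tumoraok*.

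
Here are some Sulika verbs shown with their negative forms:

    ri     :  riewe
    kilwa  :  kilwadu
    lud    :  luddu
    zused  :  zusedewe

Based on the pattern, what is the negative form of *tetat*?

tetatdu

The alternation tracks the last vowel of the stem — -ewe when the last vowel of the stem is a front vowel (*ri*, *zused*); -du when the last vowel of the stem is a back vowel (*kilwa*, *lud*).
The last vowel of *tetat* is /a/, which is a back vowel, so the suffix is -du, giving *tetatdu*.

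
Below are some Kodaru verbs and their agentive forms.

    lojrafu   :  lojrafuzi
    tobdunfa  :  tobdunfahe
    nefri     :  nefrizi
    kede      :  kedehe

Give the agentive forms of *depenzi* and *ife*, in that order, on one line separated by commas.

The alternation tracks the last vowel of the stem — -zi when the last vowel of the stem is a high vowel (*lojrafu*, *nefri*); -he when the last vowel of the stem is a non-high vowel (*tobdunfa*, *kede*).
The last vowel of *depenzi* is /i/, which is a high vowel, so the suffix is -zi, giving *depenzizi*.
*ife* — last vowel /e/ (a non-high vowel) → -he → *ifehe*.

depenzizi, ifehe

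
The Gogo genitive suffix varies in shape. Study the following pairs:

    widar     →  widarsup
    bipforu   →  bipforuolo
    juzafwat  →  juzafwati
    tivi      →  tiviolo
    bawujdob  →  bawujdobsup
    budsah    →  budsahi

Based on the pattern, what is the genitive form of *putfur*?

The alternation tracks the final sound of the stem — -i when the stem ends in a voiceless consonant (*juzafwat*, *budsah*); -sup when the stem ends in a voiced consonant (*widar*, *bawujdob*); -olo when the stem ends in a vowel (*bipforu*, *tivi*).
*putfur* — final sound /r/ (a voiced consonant) → -sup → *putfursup*.

putfursup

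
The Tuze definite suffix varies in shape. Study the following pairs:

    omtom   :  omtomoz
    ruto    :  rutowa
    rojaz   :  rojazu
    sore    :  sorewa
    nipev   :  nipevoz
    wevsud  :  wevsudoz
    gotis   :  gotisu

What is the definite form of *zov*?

The suffix is conditioned by the final sound: -u when the stem ends in a sibilant (*rojaz*, *gotis*); -oz when the stem ends in a non-sibilant consonant (*omtom*, *nipev*, *wevsud*); -wa when the stem ends in a vowel (*ruto*, *sore*).
*zov*: final sound = /v/, a non-sibilant consonant → -oz → *zovoz*.

zovoz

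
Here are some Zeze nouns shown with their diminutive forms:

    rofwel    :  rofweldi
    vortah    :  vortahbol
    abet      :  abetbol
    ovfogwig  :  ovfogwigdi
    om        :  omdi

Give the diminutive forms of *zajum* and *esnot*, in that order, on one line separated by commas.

The suffix is conditioned by the final consonant: -bol when the stem ends in a voiceless consonant (*vortah*, *abet*); -di when the stem ends in a voiced consonant (*rofwel*, *ovfogwig*, *om*).
The final consonant of *zajum* is /m/, which is voiced, so the suffix is -di, giving *zajumdi*.
*esnot* — final consonant /t/ (voiceless) → -bol → *esnotbol*.

zajumdi, esnotbol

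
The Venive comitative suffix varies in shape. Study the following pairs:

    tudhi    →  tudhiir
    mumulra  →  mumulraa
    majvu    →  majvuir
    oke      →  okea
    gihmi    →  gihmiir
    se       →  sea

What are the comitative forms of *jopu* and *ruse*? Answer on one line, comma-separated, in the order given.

The alternation tracks the last vowel of the stem — -ir when the last vowel of the stem is a high vowel (*tudhi*, *majvu*, *gihmi*); -a when the last vowel of the stem is a non-high vowel (*mumulra*, *oke*, *se*).
Since the last vowel of *jopu* is /u/ (a high vowel), it takes -ir, giving *jopuir*.
The last vowel of *ruse* is /e/, which is a non-high vowel, so the suffix is -a, giving *rusea*.

jopuir, rusea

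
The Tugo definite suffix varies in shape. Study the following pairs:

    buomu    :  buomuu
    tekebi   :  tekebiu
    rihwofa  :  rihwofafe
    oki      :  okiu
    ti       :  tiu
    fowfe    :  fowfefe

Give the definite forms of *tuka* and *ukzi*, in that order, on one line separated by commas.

tukafe, ukziu

The alternation tracks the last vowel of the stem — -u when the last vowel of the stem is a high vowel (*buomu*, *tekebi*, *oki*, *ti*); -fe when the last vowel of the stem is a non-high vowel (*rihwofa*, *fowfe*).
Since the last vowel of *tuka* is /a/ (a non-high vowel), it takes -fe, giving *tukafe*.
*ukzi*: last vowel = /i/, a high vowel → -u → *ukziu*.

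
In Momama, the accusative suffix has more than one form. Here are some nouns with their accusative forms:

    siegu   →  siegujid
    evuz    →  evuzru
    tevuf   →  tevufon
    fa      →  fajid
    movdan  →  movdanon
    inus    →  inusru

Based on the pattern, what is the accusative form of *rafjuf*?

Looking at the final sound of each stem: -ru when the stem ends in a sibilant (*evuz*, *inus*); -on when the stem ends in a non-sibilant consonant (*tevuf*, *movdan*); -jid when the stem ends in a vowel (*siegu*, *fa*).
*rafjuf*: final sound = /f/, a non-sibilant consonant → -on → *rafjufon*.

rafjufon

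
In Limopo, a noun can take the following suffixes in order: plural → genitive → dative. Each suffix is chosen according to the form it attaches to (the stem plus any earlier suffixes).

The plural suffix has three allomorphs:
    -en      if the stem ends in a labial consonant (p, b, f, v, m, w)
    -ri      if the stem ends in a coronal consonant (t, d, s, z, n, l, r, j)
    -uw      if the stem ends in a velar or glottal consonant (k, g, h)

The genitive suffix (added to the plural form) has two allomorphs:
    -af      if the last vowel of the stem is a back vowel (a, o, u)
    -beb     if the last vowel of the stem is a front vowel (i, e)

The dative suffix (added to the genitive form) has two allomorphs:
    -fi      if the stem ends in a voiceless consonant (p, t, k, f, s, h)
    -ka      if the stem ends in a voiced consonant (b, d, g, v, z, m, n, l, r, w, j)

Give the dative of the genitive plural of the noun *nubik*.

*nubik*: final consonant = /k/, velar/glottal → -uw → *nubikuw*.
The plural form *nubikuw*: last vowel = /u/, a back vowel → -af → *nubikuwaf*.
Since the final consonant of the genitive form *nubikuwaf* is /f/ (voiceless), it takes -fi, giving *nubikuwaffi*.

nubikuwaffi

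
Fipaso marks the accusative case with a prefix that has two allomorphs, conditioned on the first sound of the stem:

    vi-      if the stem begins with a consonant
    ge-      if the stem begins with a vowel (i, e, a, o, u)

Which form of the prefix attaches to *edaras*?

The first sound of *edaras* is /e/, which is a vowel, so the prefix is ge-.

ge-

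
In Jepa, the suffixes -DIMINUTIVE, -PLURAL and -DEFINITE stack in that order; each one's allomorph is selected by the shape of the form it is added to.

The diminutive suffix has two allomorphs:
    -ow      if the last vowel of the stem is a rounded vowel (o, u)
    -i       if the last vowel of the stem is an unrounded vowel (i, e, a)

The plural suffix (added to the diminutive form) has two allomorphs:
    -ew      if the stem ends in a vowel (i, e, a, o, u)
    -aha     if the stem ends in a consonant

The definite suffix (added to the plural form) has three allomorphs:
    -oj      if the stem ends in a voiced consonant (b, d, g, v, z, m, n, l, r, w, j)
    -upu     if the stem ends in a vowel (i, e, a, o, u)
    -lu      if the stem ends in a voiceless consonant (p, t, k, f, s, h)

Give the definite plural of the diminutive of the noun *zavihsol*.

zavihsolowahaupu

The last vowel of *zavihsol* is /o/, which is a rounded vowel, so the diminutive suffix is -ow, giving *zavihsolow*.
The diminutive form *zavihsolow*: final sound = /w/, a consonant → -aha → *zavihsolowaha*.
The plural form *zavihsolowaha* — final sound /a/ (a vowel) → -upu → *zavihsolowahaupu*.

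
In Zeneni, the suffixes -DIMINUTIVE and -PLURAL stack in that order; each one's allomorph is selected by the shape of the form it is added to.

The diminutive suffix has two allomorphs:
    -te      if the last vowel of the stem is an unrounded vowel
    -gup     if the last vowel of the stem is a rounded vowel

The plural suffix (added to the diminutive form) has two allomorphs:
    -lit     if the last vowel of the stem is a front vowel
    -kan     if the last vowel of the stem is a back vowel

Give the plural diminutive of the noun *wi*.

*wi*: last vowel = /i/, an unrounded vowel → -te → *wite*.
Since the last vowel of the diminutive form *wite* is /e/ (a front vowel), it takes -lit, giving *witelit*.

witelit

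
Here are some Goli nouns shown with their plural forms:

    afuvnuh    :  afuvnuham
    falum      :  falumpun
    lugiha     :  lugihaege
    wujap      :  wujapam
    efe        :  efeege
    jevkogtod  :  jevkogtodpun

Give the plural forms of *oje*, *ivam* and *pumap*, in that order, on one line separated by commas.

ojeege, ivampun, pumapam

The suffix is conditioned by the final sound: -am when the stem ends in a voiceless consonant (*afuvnuh*, *wujap*); -pun when the stem ends in a voiced consonant (*falum*, *jevkogtod*); -ege when the stem ends in a vowel (*lugiha*, *efe*).
Since the final sound of *oje* is /e/ (a vowel), it takes -ege, giving *ojeege*.
*ivam* — final sound /m/ (a voiced consonant) → -pun → *ivampun*.
*pumap*: final sound = /p/, a voiceless consonant → -am → *pumapam*.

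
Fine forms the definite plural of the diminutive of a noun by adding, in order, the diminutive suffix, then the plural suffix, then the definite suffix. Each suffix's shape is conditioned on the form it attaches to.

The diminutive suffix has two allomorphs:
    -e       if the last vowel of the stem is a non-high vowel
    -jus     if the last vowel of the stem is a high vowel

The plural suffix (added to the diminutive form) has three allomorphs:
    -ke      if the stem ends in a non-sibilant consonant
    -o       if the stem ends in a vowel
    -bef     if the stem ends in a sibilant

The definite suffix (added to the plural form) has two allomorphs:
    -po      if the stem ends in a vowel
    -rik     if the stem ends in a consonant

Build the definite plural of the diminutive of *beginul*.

The last vowel of *beginul* is /u/, which is a high vowel, so the diminutive suffix is -jus, giving *beginuljus*.
The diminutive form *beginuljus*: final sound = /s/, a sibilant → -bef → *beginuljusbef*.
The plural form *beginuljusbef*: final sound = /f/, a consonant → -rik → *beginuljusbefrik*.

beginuljusbefrik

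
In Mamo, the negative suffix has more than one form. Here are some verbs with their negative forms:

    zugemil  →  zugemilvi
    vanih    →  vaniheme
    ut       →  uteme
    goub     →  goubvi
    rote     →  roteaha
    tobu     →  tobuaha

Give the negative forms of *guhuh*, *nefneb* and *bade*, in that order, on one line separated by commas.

The pattern is voicing of the final sound: -eme when the stem ends in a voiceless consonant (*vanih*, *ut*); -vi when the stem ends in a voiced consonant (*zugemil*, *goub*); -aha when the stem ends in a vowel (*rote*, *tobu*).
*guhuh* — final sound /h/ (a voiceless consonant) → -eme → *guhuheme*.
*nefneb*: final sound = /b/, a voiced consonant → -vi → *nefnebvi*.
Since the final sound of *bade* is /e/ (a vowel), it takes -aha, giving *badeaha*.

guhuheme, nefnebvi, badeaha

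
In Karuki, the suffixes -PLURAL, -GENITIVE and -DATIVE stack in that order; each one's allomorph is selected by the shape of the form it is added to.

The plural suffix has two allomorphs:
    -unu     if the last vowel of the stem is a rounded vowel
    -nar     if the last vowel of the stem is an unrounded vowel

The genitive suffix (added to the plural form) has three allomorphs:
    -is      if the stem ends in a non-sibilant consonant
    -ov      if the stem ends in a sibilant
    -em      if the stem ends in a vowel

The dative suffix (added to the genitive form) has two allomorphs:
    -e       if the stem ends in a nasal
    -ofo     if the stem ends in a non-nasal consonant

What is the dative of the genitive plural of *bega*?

beganarisofo

Since the last vowel of *bega* is /a/ (an unrounded vowel), it takes -nar, giving *beganar*.
Since the final sound of the plural form *beganar* is /r/ (a non-sibilant consonant), it takes -is, giving *beganaris*.
The genitive form *beganaris* — final consonant /s/ (non-nasal) → -ofo → *beganarisofo*.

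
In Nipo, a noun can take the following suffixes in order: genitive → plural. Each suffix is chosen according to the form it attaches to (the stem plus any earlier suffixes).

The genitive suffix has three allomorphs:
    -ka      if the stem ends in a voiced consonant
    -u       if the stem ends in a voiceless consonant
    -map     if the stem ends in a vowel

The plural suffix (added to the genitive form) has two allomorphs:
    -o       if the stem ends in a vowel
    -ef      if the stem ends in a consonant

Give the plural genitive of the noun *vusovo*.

*vusovo*: final sound = /o/, a vowel → -map → *vusovomap*.
The genitive form *vusovomap* — final sound /p/ (a consonant) → -ef → *vusovomapef*.

vusovomapef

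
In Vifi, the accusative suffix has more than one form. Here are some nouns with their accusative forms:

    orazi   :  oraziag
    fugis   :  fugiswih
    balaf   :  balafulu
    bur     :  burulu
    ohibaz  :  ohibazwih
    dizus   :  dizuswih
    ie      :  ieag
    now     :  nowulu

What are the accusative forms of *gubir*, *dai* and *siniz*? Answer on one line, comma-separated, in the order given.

The alternation tracks the final sound of the stem — -wih when the stem ends in a sibilant (*fugis*, *ohibaz*, *dizus*); -ulu when the stem ends in a non-sibilant consonant (*balaf*, *bur*, *now*); -ag when the stem ends in a vowel (*orazi*, *ie*).
*gubir* — final sound /r/ (a non-sibilant consonant) → -ulu → *gubirulu*.
*dai* — final sound /i/ (a vowel) → -ag → *daiag*.
Since the final sound of *siniz* is /z/ (a sibilant), it takes -wih, giving *sinizwih*.

gubirulu, daiag, sinizwih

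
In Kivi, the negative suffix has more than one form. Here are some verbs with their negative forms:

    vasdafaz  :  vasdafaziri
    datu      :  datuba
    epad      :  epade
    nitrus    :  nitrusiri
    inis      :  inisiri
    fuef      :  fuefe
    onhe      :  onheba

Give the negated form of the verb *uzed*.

uzede

The pattern is sibilance of the final sound: -iri when the stem ends in a sibilant (*vasdafaz*, *nitrus*, *inis*); -e when the stem ends in a non-sibilant consonant (*epad*, *fuef*); -ba when the stem ends in a vowel (*datu*, *onhe*).
*uzed*: final sound = /d/, a non-sibilant consonant → -e → *uzede*.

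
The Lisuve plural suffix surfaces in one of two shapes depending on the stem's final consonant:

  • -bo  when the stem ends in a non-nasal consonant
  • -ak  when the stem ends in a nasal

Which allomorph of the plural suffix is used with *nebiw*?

-bo

*nebiw* — final consonant /w/ (non-nasal) → -bo.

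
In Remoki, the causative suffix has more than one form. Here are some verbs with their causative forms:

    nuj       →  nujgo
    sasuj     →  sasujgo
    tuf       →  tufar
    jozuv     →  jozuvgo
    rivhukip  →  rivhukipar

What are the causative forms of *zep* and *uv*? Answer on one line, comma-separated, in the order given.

zepar, uvgo

Looking at the final consonant of each stem: -ar when the stem ends in a voiceless consonant (*tuf*, *rivhukip*); -go when the stem ends in a voiced consonant (*nuj*, *sasuj*, *jozuv*).
*zep*: final consonant = /p/, voiceless → -ar → *zepar*.
The final consonant of *uv* is /v/, which is voiced, so the suffix is -go, giving *uvgo*.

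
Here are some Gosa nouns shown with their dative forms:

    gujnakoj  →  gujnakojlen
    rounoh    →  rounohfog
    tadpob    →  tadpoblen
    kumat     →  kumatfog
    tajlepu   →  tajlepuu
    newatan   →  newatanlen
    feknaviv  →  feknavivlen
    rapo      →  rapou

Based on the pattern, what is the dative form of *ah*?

Looking at the final sound of each stem: -fog when the stem ends in a voiceless consonant (*rounoh*, *kumat*); -len when the stem ends in a voiced consonant (*gujnakoj*, *tadpob*, *newatan*, *feknaviv*); -u when the stem ends in a vowel (*tajlepu*, *rapo*).
*ah*: final sound = /h/, a voiceless consonant → -fog → *ahfog*.

ahfog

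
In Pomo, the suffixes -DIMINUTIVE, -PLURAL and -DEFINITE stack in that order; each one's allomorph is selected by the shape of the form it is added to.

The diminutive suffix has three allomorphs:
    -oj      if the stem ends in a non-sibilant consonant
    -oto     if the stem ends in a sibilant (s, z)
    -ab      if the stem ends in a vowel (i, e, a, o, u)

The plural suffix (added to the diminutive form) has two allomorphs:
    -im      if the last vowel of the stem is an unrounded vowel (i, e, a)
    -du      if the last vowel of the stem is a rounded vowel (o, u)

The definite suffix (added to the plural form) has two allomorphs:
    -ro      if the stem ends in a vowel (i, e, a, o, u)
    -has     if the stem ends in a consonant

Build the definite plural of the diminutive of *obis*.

obisotoduro

*obis*: final sound = /s/, a sibilant → -oto → *obisoto*.
The last vowel of the diminutive form *obisoto* is /o/, which is a rounded vowel, so the plural suffix is -du, giving *obisotodu*.
The plural form *obisotodu*: final sound = /u/, a vowel → -ro → *obisotoduro*.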